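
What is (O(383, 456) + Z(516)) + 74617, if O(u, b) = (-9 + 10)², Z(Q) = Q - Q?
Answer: 74618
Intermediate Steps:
Z(Q) = 0
O(u, b) = 1 (O(u, b) = 1² = 1)
(O(383, 456) + Z(516)) + 74617 = (1 + 0) + 74617 = 1 + 74617 = 74618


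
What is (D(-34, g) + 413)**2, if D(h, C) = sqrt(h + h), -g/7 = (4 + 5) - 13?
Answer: 170501 + 1652*I*sqrt(17) ≈ 1.705e+5 + 6811.4*I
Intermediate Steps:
g = 28 (g = -7*((4 + 5) - 13) = -7*(9 - 13) = -7*(-4) = 28)
D(h, C) = sqrt(2)*sqrt(h) (D(h, C) = sqrt(2*h) = sqrt(2)*sqrt(h))
(D(-34, g) + 413)**2 = (sqrt(2)*sqrt(-34) + 413)**2 = (sqrt(2)*(I*sqrt(34)) + 413)**2 = (2*I*sqrt(17) + 413)**2 = (413 + 2*I*sqrt(17))**2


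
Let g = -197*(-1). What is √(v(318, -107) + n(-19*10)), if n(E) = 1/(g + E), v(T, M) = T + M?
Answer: √10346/7 ≈ 14.531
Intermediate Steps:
g = 197
v(T, M) = M + T
n(E) = 1/(197 + E)
√(v(318, -107) + n(-19*10)) = √((-107 + 318) + 1/(197 - 19*10)) = √(211 + 1/(197 - 190)) = √(211 + 1/7) = √(211 + ⅐) = √(1478/7) = √10346/7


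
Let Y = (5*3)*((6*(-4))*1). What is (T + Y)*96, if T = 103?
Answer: -24672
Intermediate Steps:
Y = -360 (Y = 15*(-24*1) = 15*(-24) = -360)
(T + Y)*96 = (103 - 360)*96 = -257*96 = -24672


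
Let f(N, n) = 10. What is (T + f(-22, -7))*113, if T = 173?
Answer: 20679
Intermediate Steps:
(T + f(-22, -7))*113 = (173 + 10)*113 = 183*113 = 20679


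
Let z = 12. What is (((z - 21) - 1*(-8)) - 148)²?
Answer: 22201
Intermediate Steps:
(((z - 21) - 1*(-8)) - 148)² = (((12 - 21) - 1*(-8)) - 148)² = ((-9 + 8) - 148)² = (-1 - 148)² = (-149)² = 22201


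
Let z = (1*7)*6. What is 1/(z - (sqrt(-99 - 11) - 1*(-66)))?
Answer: I/(sqrt(110) - 24*I) ≈ -0.034985 + 0.015289*I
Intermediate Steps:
z = 42 (z = 7*6 = 42)
1/(z - (sqrt(-99 - 11) - 1*(-66))) = 1/(42 - (sqrt(-99 - 11) - 1*(-66))) = 1/(42 - (sqrt(-110) + 66)) = 1/(42 - (I*sqrt(110) + 66)) = 1/(42 - (66 + I*sqrt(110))) = 1/(42 + (-66 - I*sqrt(110))) = 1/(-24 - I*sqrt(110))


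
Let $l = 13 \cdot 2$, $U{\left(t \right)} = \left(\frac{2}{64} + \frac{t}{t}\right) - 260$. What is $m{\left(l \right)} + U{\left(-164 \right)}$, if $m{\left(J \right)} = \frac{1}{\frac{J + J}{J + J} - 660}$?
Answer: $- \frac{5461165}{21088} \approx -258.97$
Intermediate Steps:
$U{\left(t \right)} = - \frac{8287}{32}$ ($U{\left(t \right)} = \left(2 \cdot \frac{1}{64} + 1\right) - 260 = \left(\frac{1}{32} + 1\right) - 260 = \frac{33}{32} - 260 = - \frac{8287}{32}$)
$l = 26$
$m{\left(J \right)} = - \frac{1}{659}$ ($m{\left(J \right)} = \frac{1}{\frac{2 J}{2 J} - 660} = \frac{1}{2 J \frac{1}{2 J} - 660} = \frac{1}{1 - 660} = \frac{1}{-659} = - \frac{1}{659}$)
$m{\left(l \right)} + U{\left(-164 \right)} = - \frac{1}{659} - \frac{8287}{32} = - \frac{5461165}{21088}$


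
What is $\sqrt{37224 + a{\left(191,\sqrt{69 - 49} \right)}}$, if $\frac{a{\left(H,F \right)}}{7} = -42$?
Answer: $\sqrt{36930} \approx 192.17$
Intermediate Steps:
$a{\left(H,F \right)} = -294$ ($a{\left(H,F \right)} = 7 \left(-42\right) = -294$)
$\sqrt{37224 + a{\left(191,\sqrt{69 - 49} \right)}} = \sqrt{37224 - 294} = \sqrt{36930}$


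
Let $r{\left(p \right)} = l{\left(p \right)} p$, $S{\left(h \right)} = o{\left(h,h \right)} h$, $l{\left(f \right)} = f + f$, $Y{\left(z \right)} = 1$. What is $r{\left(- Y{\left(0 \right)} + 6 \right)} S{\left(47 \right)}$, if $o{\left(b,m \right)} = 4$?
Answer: $9400$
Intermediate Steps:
$l{\left(f \right)} = 2 f$
$S{\left(h \right)} = 4 h$
$r{\left(p \right)} = 2 p^{2}$ ($r{\left(p \right)} = 2 p p = 2 p^{2}$)
$r{\left(- Y{\left(0 \right)} + 6 \right)} S{\left(47 \right)} = 2 \left(\left(-1\right) 1 + 6\right)^{2} \cdot 4 \cdot 47 = 2 \left(-1 + 6\right)^{2} \cdot 188 = 2 \cdot 5^{2} \cdot 188 = 2 \cdot 25 \cdot 188 = 50 \cdot 188 = 9400$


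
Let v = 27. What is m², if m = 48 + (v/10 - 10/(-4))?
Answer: 70756/25 ≈ 2830.2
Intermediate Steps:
m = 266/5 (m = 48 + (27/10 - 10/(-4)) = 48 + (27*(⅒) - 10*(-¼)) = 48 + (27/10 + 5/2) = 48 + 26/5 = 266/5 ≈ 53.200)
m² = (266/5)² = 70756/25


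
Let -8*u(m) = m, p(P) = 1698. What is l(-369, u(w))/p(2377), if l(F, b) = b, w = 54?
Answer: -9/2264 ≈ -0.0039753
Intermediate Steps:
u(m) = -m/8
l(-369, u(w))/p(2377) = -1/8*54/1698 = -27/4*1/1698 = -9/2264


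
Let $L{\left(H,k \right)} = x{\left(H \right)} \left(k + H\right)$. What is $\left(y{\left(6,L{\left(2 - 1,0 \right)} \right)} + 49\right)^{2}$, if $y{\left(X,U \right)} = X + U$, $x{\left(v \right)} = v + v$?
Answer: $3249$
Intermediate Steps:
$x{\left(v \right)} = 2 v$
$L{\left(H,k \right)} = 2 H \left(H + k\right)$ ($L{\left(H,k \right)} = 2 H \left(k + H\right) = 2 H \left(H + k\right)$)
$y{\left(X,U \right)} = U + X$
$\left(y{\left(6,L{\left(2 - 1,0 \right)} \right)} + 49\right)^{2} = \left(\left(2 \left(2 - 1\right) \left(\left(2 - 1\right) + 0\right) + 6\right) + 49\right)^{2} = \left(\left(2 \cdot 1 \left(1 + 0\right) + 6\right) + 49\right)^{2} = \left(\left(2 \cdot 1 \cdot 1 + 6\right) + 49\right)^{2} = \left(\left(2 + 6\right) + 49\right)^{2} = \left(8 + 49\right)^{2} = 57^{2} = 3249$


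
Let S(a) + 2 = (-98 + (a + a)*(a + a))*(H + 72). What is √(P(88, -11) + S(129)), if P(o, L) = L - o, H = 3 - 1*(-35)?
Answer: 3*√812351 ≈ 2703.9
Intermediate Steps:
H = 38 (H = 3 + 35 = 38)
S(a) = -10782 + 440*a² (S(a) = -2 + (-98 + (a + a)*(a + a))*(38 + 72) = -2 + (-98 + (2*a)*(2*a))*110 = -2 + (-98 + 4*a²)*110 = -2 + (-10780 + 440*a²) = -10782 + 440*a²)
√(P(88, -11) + S(129)) = √((-11 - 1*88) + (-10782 + 440*129²)) = √((-11 - 88) + (-10782 + 440*16641)) = √(-99 + (-10782 + 7322040)) = √(-99 + 7311258) = √7311159 = 3*√812351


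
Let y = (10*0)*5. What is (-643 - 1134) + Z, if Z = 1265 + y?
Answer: -512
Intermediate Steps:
y = 0 (y = 0*5 = 0)
Z = 1265 (Z = 1265 + 0 = 1265)
(-643 - 1134) + Z = (-643 - 1134) + 1265 = -1777 + 1265 = -512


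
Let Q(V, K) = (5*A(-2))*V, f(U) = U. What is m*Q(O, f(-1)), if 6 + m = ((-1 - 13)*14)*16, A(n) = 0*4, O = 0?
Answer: 0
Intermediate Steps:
A(n) = 0
Q(V, K) = 0 (Q(V, K) = (5*0)*V = 0*V = 0)
m = -3142 (m = -6 + ((-1 - 13)*14)*16 = -6 - 14*14*16 = -6 - 196*16 = -6 - 3136 = -3142)
m*Q(O, f(-1)) = -3142*0 = 0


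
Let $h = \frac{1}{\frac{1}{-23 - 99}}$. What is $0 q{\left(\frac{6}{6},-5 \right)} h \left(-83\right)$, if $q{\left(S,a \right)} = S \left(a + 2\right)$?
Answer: $0$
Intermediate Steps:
$q{\left(S,a \right)} = S \left(2 + a\right)$
$h = -122$ ($h = \frac{1}{\frac{1}{-122}} = \frac{1}{- \frac{1}{122}} = -122$)
$0 q{\left(\frac{6}{6},-5 \right)} h \left(-83\right) = 0 \cdot \frac{6}{6} \left(2 - 5\right) \left(-122\right) \left(-83\right) = 0 \cdot 6 \cdot \frac{1}{6} \left(-3\right) \left(-122\right) \left(-83\right) = 0 \cdot 1 \left(-3\right) \left(-122\right) \left(-83\right) = 0 \left(-3\right) \left(-122\right) \left(-83\right) = 0 \left(-122\right) \left(-83\right) = 0 \left(-83\right) = 0$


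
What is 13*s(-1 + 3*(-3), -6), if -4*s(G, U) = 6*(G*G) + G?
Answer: -3835/2 ≈ -1917.5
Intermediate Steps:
s(G, U) = -3*G**2/2 - G/4 (s(G, U) = -(6*(G*G) + G)/4 = -(6*G**2 + G)/4 = -(G + 6*G**2)/4 = -3*G**2/2 - G/4)
13*s(-1 + 3*(-3), -6) = 13*(-(-1 + 3*(-3))*(1 + 6*(-1 + 3*(-3)))/4) = 13*(-(-1 - 9)*(1 + 6*(-1 - 9))/4) = 13*(-1/4*(-10)*(1 + 6*(-10))) = 13*(-1/4*(-10)*(1 - 60)) = 13*(-1/4*(-10)*(-59)) = 13*(-295/2) = -3835/2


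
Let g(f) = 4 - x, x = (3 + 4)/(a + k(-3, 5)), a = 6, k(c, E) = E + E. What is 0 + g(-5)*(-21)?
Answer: -1197/16 ≈ -74.813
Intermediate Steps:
k(c, E) = 2*E
x = 7/16 (x = (3 + 4)/(6 + 2*5) = 7/(6 + 10) = 7/16 ≈ 0.43750)
g(f) = 57/16 (g(f) = 4 - 1*7/16 = 4 - 7/16 = 57/16)
0 + g(-5)*(-21) = 0 + (57/16)*(-21) = 0 - 1197/16 = -1197/16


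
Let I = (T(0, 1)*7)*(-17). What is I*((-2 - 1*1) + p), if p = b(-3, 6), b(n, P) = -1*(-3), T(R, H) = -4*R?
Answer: 0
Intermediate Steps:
b(n, P) = 3
p = 3
I = 0 (I = (-4*0*7)*(-17) = (0*7)*(-17) = 0*(-17) = 0)
I*((-2 - 1*1) + p) = 0*((-2 - 1*1) + 3) = 0*((-2 - 1) + 3) = 0*(-3 + 3) = 0*0 = 0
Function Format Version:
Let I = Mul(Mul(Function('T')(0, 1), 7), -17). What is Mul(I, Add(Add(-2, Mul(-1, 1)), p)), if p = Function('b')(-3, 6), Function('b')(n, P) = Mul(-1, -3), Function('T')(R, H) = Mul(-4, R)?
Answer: 0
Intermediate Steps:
Function('b')(n, P) = 3
p = 3
I = 0 (I = Mul(Mul(Mul(-4, 0), 7), -17) = Mul(Mul(0, 7), -17) = Mul(0, -17) = 0)
Mul(I, Add(Add(-2, Mul(-1, 1)), p)) = Mul(0, Add(Add(-2, Mul(-1, 1)), 3)) = Mul(0, Add(Add(-2, -1), 3)) = Mul(0, Add(-3, 3)) = Mul(0, 0) = 0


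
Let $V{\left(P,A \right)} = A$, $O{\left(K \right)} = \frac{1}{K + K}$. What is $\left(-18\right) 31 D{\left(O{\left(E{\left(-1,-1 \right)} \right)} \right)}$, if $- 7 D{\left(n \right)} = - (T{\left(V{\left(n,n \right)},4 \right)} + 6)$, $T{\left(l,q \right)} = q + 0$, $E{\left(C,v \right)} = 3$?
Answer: $- \frac{5580}{7} \approx -797.14$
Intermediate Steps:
$O{\left(K \right)} = \frac{1}{2 K}$
$T{\left(l,q \right)} = q$
$D{\left(n \right)} = \frac{10}{7}$ ($D{\left(n \right)} = - \frac{\left(-1\right) \left(4 + 6\right)}{7} = - \frac{\left(-1\right) 10}{7} = \left(- \frac{1}{7}\right) \left(-10\right) = \frac{10}{7}$)
$\left(-18\right) 31 D{\left(O{\left(E{\left(-1,-1 \right)} \right)} \right)} = \left(-18\right) 31 \cdot \frac{10}{7} = \left(-558\right) \frac{10}{7} = - \frac{5580}{7}$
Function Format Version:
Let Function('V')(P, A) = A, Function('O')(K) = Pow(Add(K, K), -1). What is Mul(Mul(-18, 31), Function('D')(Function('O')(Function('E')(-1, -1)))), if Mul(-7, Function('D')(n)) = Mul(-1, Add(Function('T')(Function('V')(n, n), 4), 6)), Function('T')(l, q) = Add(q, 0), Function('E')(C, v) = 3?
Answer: Rational(-5580, 7) ≈ -797.14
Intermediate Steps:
Function('O')(K) = Mul(Rational(1, 2), Pow(K, -1)) (Function('O')(K) = Pow(Mul(2, K), -1) = Mul(Rational(1, 2), Pow(K, -1)))
Function('T')(l, q) = q
Function('D')(n) = Rational(10, 7) (Function('D')(n) = Mul(Rational(-1, 7), Mul(-1, Add(4, 6))) = Mul(Rational(-1, 7), Mul(-1, 10)) = Mul(Rational(-1, 7), -10) = Rational(10, 7))
Mul(Mul(-18, 31), Function('D')(Function('O')(Function('E')(-1, -1)))) = Mul(Mul(-18, 31), Rational(10, 7)) = Mul(-558, Rational(10, 7)) = Rational(-5580, 7)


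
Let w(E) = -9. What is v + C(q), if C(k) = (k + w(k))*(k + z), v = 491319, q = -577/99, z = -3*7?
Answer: 4819316527/9801 ≈ 4.9172e+5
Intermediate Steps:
z = -21
q = -577/99 (q = -577*1/99 = -577/99 ≈ -5.8283)
C(k) = (-21 + k)*(-9 + k) (C(k) = (k - 9)*(k - 21) = (-9 + k)*(-21 + k) = (-21 + k)*(-9 + k))
v + C(q) = 491319 + (189 + (-577/99)² - 30*(-577/99)) = 491319 + (189 + 332929/9801 + 5770/33) = 491319 + 3899008/9801 = 4819316527/9801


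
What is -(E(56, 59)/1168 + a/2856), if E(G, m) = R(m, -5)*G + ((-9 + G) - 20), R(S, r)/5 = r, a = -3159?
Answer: 317125/138992 ≈ 2.2816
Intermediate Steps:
R(S, r) = 5*r
E(G, m) = -29 - 24*G (E(G, m) = (5*(-5))*G + ((-9 + G) - 20) = -25*G + (-29 + G) = -29 - 24*G)
-(E(56, 59)/1168 + a/2856) = -((-29 - 24*56)/1168 - 3159/2856) = -((-29 - 1344)*(1/1168) - 3159*1/2856) = -(-1373*1/1168 - 1053/952) = -(-1373/1168 - 1053/952) = -1*(-317125/138992) = 317125/138992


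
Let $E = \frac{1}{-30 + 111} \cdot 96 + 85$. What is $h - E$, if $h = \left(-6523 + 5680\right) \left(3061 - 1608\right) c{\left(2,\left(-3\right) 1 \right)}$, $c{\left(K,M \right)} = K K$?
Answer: $- \frac{132289259}{27} \approx -4.8996 \cdot 10^{6}$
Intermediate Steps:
$E = \frac{2327}{27}$ ($E = \frac{1}{81} \cdot 96 + 85 = \frac{32}{27} + 85 = \frac{2327}{27} \approx 86.185$)
$c{\left(K,M \right)} = K^{2}$
$h = -4899516$ ($h = \left(-6523 + 5680\right) \left(3061 - 1608\right) 2^{2} = \left(-843\right) 1453 \cdot 4 = \left(-1224879\right) 4 = -4899516$)
$h - E = -4899516 - \frac{2327}{27} = - \frac{132289259}{27}$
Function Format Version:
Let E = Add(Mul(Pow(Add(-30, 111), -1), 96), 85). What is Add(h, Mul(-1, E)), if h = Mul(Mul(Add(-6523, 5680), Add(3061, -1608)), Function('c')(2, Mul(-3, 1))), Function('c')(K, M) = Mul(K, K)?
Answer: Rational(-132289259, 27) ≈ -4.8996e+6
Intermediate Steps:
E = Rational(2327, 27) (E = Add(Mul(Pow(81, -1), 96), 85) = Add(Mul(Rational(1, 81), 96), 85) = Add(Rational(32, 27), 85) = Rational(2327, 27) ≈ 86.185)
Function('c')(K, M) = Pow(K, 2)
h = -4899516 (h = Mul(Mul(Add(-6523, 5680), Add(3061, -1608)), Pow(2, 2)) = Mul(Mul(-843, 1453), 4) = Mul(-1224879, 4) = -4899516)
Add(h, Mul(-1, E)) = Add(-4899516, Mul(-1, Rational(2327, 27))) = Add(-4899516, Rational(-2327, 27)) = Rational(-132289259, 27)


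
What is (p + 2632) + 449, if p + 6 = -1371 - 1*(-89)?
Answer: 1793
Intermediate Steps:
p = -1288 (p = -6 + (-1371 - 1*(-89)) = -6 + (-1371 + 89) = -6 - 1282 = -1288)
(p + 2632) + 449 = (-1288 + 2632) + 449 = 1344 + 449 = 1793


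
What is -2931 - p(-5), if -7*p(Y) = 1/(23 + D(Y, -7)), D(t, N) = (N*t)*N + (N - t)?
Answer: -4595809/1568 ≈ -2931.0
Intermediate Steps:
D(t, N) = N - t + t*N² (D(t, N) = t*N² + (N - t) = N - t + t*N²)
p(Y) = -1/(7*(16 + 48*Y)) (p(Y) = -1/(7*(23 + (-7 - Y + Y*(-7)²))) = -1/(7*(23 + (-7 - Y + Y*49))) = -1/(7*(23 + (-7 - Y + 49*Y))) = -1/(7*(23 + (-7 + 48*Y))) = -1/(7*(16 + 48*Y)))
-2931 - p(-5) = -2931 - 1/(112*(-1 - 3*(-5))) = -2931 - 1/(112*(-1 + 15)) = -2931 - 1/(112*14) = -2931 - 1*1/1568 = -2931 - 1/1568 = -4595809/1568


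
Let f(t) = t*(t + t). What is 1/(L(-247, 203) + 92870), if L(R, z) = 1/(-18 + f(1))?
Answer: 16/1485919 ≈ 1.0768e-5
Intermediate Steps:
f(t) = 2*t² (f(t) = t*(2*t) = 2*t²)
L(R, z) = -1/16 (L(R, z) = 1/(-18 + 2*1²) = 1/(-18 + 2*1) = 1/(-18 + 2) = 1/(-16) = -1/16)
1/(L(-247, 203) + 92870) = 1/(-1/16 + 92870) = 1/(1485919/16) = 16/1485919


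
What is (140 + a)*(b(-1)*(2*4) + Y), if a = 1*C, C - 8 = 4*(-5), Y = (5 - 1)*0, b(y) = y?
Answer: -1024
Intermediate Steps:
Y = 0 (Y = 4*0 = 0)
C = -12 (C = 8 + 4*(-5) = 8 - 20 = -12)
a = -12 (a = 1*(-12) = -12)
(140 + a)*(b(-1)*(2*4) + Y) = (140 - 12)*(-2*4 + 0) = 128*(-1*8 + 0) = 128*(-8 + 0) = 128*(-8) = -1024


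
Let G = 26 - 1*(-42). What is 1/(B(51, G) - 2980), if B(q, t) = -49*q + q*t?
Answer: -1/2011 ≈ -0.00049726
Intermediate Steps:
G = 68 (G = 26 + 42 = 68)
1/(B(51, G) - 2980) = 1/(51*(-49 + 68) - 2980) = 1/(51*19 - 2980) = 1/(969 - 2980) = 1/(-2011) = -1/2011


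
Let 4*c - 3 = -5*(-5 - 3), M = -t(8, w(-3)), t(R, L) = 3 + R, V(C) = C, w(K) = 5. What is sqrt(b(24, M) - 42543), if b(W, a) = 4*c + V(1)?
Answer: I*sqrt(42499) ≈ 206.15*I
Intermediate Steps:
M = -11 (M = -(3 + 8) = -1*11 = -11)
c = 43/4 (c = 3/4 + (-5*(-5 - 3))/4 = 3/4 + (-5*(-8))/4 = 3/4 + (1/4)*40 = 3/4 + 10 = 43/4 ≈ 10.750)
b(W, a) = 44 (b(W, a) = 4*(43/4) + 1 = 43 + 1 = 44)
sqrt(b(24, M) - 42543) = sqrt(44 - 42543) = sqrt(-42499) = I*sqrt(42499)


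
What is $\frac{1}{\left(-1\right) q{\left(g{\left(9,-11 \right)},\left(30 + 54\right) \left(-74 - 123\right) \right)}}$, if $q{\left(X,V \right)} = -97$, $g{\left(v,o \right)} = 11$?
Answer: $\frac{1}{97} \approx 0.010309$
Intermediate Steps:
$\frac{1}{\left(-1\right) q{\left(g{\left(9,-11 \right)},\left(30 + 54\right) \left(-74 - 123\right) \right)}} = \frac{1}{\left(-1\right) \left(-97\right)} = \frac{1}{97}$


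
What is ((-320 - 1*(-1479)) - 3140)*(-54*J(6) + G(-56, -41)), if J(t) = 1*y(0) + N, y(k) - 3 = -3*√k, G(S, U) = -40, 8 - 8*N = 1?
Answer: 1975057/4 ≈ 4.9376e+5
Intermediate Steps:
N = 7/8 (N = 1 - ⅛*1 = 1 - ⅛ = 7/8 ≈ 0.87500)
y(k) = 3 - 3*√k
J(t) = 31/8 (J(t) = 1*(3 - 3*√0) + 7/8 = 1*(3 - 3*0) + 7/8 = 1*(3 + 0) + 7/8 = 1*3 + 7/8 = 3 + 7/8 = 31/8)
((-320 - 1*(-1479)) - 3140)*(-54*J(6) + G(-56, -41)) = ((-320 - 1*(-1479)) - 3140)*(-54*31/8 - 40) = ((-320 + 1479) - 3140)*(-837/4 - 40) = (1159 - 3140)*(-997/4) = -1981*(-997/4) = 1975057/4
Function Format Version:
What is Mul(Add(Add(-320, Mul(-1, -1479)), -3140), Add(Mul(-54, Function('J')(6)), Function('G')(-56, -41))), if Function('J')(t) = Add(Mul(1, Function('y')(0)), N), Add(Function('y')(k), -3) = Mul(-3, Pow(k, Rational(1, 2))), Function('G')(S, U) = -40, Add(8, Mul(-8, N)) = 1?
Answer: Rational(1975057, 4) ≈ 4.9376e+5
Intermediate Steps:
N = Rational(7, 8) (N = Add(1, Mul(Rational(-1, 8), 1)) = Add(1, Rational(-1, 8)) = Rational(7, 8) ≈ 0.87500)
Function('y')(k) = Add(3, Mul(-3, Pow(k, Rational(1, 2))))
Function('J')(t) = Rational(31, 8) (Function('J')(t) = Add(Mul(1, Add(3, Mul(-3, Pow(0, Rational(1, 2))))), Rational(7, 8)) = Add(Mul(1, Add(3, Mul(-3, 0))), Rational(7, 8)) = Add(Mul(1, Add(3, 0)), Rational(7, 8)) = Add(Mul(1, 3), Rational(7, 8)) = Add(3, Rational(7, 8)) = Rational(31, 8))
Mul(Add(Add(-320, Mul(-1, -1479)), -3140), Add(Mul(-54, Function('J')(6)), Function('G')(-56, -41))) = Mul(Add(Add(-320, Mul(-1, -1479)), -3140), Add(Mul(-54, Rational(31, 8)), -40)) = Mul(Add(Add(-320, 1479), -3140), Add(Rational(-837, 4), -40)) = Mul(Add(1159, -3140), Rational(-997, 4)) = Mul(-1981, Rational(-997, 4)) = Rational(1975057, 4)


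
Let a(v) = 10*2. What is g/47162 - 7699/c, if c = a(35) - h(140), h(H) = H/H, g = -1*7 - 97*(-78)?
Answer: -362956617/896078 ≈ -405.05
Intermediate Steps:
g = 7559 (g = -7 + 7566 = 7559)
h(H) = 1
a(v) = 20
c = 19 (c = 20 - 1*1 = 20 - 1 = 19)
g/47162 - 7699/c = 7559/47162 - 7699/19 = -362956617/896078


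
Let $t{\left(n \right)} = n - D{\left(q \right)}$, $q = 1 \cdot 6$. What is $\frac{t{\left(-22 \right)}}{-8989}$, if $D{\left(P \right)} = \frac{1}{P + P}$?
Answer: $\frac{265}{107868} \approx 0.0024567$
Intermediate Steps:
$q = 6$
$D{\left(P \right)} = \frac{1}{2 P}$
$t{\left(n \right)} = - \frac{1}{12} + n$ ($t{\left(n \right)} = n - \frac{1}{2 \cdot 6} = n - \frac{1}{2} \cdot \frac{1}{6} = n - \frac{1}{12} = - \frac{1}{12} + n$)
$\frac{t{\left(-22 \right)}}{-8989} = \frac{- \frac{1}{12} - 22}{-8989} = \left(- \frac{265}{12}\right) \left(- \frac{1}{8989}\right) = \frac{265}{107868}$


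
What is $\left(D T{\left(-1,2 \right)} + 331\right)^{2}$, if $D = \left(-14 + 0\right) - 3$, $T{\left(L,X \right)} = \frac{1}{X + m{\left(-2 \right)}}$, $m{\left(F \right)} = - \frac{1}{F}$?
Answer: $\frac{2627641}{25} \approx 1.0511 \cdot 10^{5}$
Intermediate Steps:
$T{\left(L,X \right)} = \frac{1}{\frac{1}{2} + X}$ ($T{\left(L,X \right)} = \frac{1}{X - \frac{1}{-2}} = \frac{1}{X - - \frac{1}{2}} = \frac{1}{X + \frac{1}{2}} = \frac{1}{\frac{1}{2} + X}$)
$D = -17$ ($D = -14 - 3 = -17$)
$\left(D T{\left(-1,2 \right)} + 331\right)^{2} = \left(- 17 \frac{2}{1 + 2 \cdot 2} + 331\right)^{2} = \left(- 17 \frac{2}{1 + 4} + 331\right)^{2} = \left(- 17 \cdot \frac{2}{5} + 331\right)^{2} = \left(- 17 \cdot 2 \cdot \frac{1}{5} + 331\right)^{2} = \left(\left(-17\right) \frac{2}{5} + 331\right)^{2} = \left(- \frac{34}{5} + 331\right)^{2} = \left(\frac{1621}{5}\right)^{2} = \frac{2627641}{25}$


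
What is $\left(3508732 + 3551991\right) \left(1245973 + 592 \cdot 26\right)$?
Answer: $8906148866895$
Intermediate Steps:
$\left(3508732 + 3551991\right) \left(1245973 + 592 \cdot 26\right) = 7060723 \left(1245973 + 15392\right) = 7060723 \cdot 1261365 = 8906148866895$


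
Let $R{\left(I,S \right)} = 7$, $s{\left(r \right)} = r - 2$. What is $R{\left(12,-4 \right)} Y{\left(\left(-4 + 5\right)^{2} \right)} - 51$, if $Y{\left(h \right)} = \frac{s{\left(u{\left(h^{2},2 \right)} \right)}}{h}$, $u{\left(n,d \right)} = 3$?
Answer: $-44$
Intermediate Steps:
$s{\left(r \right)} = -2 + r$ ($s{\left(r \right)} = r - 2 = -2 + r$)
$Y{\left(h \right)} = \frac{1}{h}$ ($Y{\left(h \right)} = \frac{-2 + 3}{h} = 1 \frac{1}{h} = \frac{1}{h}$)
$R{\left(12,-4 \right)} Y{\left(\left(-4 + 5\right)^{2} \right)} - 51 = \frac{7}{\left(-4 + 5\right)^{2}} - 51 = \frac{7}{1^{2}} - 51 = \frac{7}{1} - 51 = 7 \cdot 1 - 51 = 7 - 51 = -44$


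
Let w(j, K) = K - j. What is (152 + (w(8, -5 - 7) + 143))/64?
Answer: 275/64 ≈ 4.2969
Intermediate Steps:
(152 + (w(8, -5 - 7) + 143))/64 = (152 + (((-5 - 7) - 1*8) + 143))/64 = (152 + ((-12 - 8) + 143))*(1/64) = (152 + (-20 + 143))*(1/64) = (152 + 123)*(1/64) = 275*(1/64) = 275/64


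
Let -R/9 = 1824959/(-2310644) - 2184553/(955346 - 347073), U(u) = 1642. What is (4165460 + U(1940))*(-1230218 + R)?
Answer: -3602499015285783212907315/702751178906 ≈ -5.1263e+12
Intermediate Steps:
R = 55420178111451/1405502357812 (R = -9*(1824959/(-2310644) - 2184553/(955346 - 347073)) = -9*(1824959*(-1/2310644) - 2184553/608273) = -9*(-1824959/2310644 - 2184553*1/608273) = -9*(-1824959/2310644 - 2184553/608273) = -9*(-6157797567939/1405502357812) = 55420178111451/1405502357812 ≈ 39.431)
(4165460 + U(1940))*(-1230218 + R) = (4165460 + 1642)*(-1230218 + 55420178111451/1405502357812) = 4167102*(-1729018879444651565/1405502357812) = -3602499015285783212907315/702751178906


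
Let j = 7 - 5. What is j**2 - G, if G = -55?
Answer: 59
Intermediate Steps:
j = 2
j**2 - G = 2**2 - 1*(-55) = 4 + 55 = 59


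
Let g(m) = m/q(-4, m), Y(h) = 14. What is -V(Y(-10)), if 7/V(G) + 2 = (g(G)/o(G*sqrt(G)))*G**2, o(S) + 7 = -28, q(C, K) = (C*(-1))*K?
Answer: 35/17 ≈ 2.0588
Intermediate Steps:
q(C, K) = -C*K (q(C, K) = (-C)*K = -C*K)
o(S) = -35 (o(S) = -7 - 28 = -35)
g(m) = 1/4 (g(m) = m/((-1*(-4)*m)) = m/((4*m)) = m*(1/(4*m)) = 1/4)
V(G) = 7/(-2 - G**2/140) (V(G) = 7/(-2 + ((1/4)/(-35))*G**2) = 7/(-2 + ((1/4)*(-1/35))*G**2) = 7/(-2 - G**2/140))
-V(Y(-10)) = -(-980)/(280 + 14**2) = -(-980)/(280 + 196) = -(-980)/476 = -1*(-35/17) = 35/17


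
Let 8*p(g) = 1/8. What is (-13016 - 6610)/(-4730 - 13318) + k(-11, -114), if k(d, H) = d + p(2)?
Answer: -14885/1504 ≈ -9.8969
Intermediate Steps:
p(g) = 1/64 (p(g) = (⅛)/8 = (⅛)*(⅛) = 1/64)
k(d, H) = 1/64 + d (k(d, H) = d + 1/64 = 1/64 + d)
(-13016 - 6610)/(-4730 - 13318) + k(-11, -114) = (-13016 - 6610)/(-4730 - 13318) + (1/64 - 11) = -19626/(-18048) - 703/64 = -19626*(-1/18048) - 703/64 = 3271/3008 - 703/64 = -14885/1504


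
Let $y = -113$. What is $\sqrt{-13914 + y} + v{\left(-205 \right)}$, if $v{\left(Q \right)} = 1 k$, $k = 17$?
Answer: $17 + 13 i \sqrt{83} \approx 17.0 + 118.44 i$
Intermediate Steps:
$v{\left(Q \right)} = 17$ ($v{\left(Q \right)} = 1 \cdot 17 = 17$)
$\sqrt{-13914 + y} + v{\left(-205 \right)} = \sqrt{-13914 - 113} + 17 = \sqrt{-14027} + 17 = 13 i \sqrt{83} + 17 = 17 + 13 i \sqrt{83}$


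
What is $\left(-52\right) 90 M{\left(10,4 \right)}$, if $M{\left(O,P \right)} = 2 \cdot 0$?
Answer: $0$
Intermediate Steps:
$M{\left(O,P \right)} = 0$
$\left(-52\right) 90 M{\left(10,4 \right)} = \left(-52\right) 90 \cdot 0 = \left(-4680\right) 0 = 0$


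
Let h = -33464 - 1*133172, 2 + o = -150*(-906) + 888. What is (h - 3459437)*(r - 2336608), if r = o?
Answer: 7976715159006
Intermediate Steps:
o = 136786 (o = -2 + (-150*(-906) + 888) = -2 + (135900 + 888) = -2 + 136788 = 136786)
r = 136786
h = -166636 (h = -33464 - 133172 = -166636)
(h - 3459437)*(r - 2336608) = (-166636 - 3459437)*(136786 - 2336608) = -3626073*(-2199822) = 7976715159006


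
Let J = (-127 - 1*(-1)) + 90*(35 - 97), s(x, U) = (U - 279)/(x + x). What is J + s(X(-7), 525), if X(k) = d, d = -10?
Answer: -57183/10 ≈ -5718.3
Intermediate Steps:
X(k) = -10
s(x, U) = (-279 + U)/(2*x) (s(x, U) = (-279 + U)/((2*x)) = (-279 + U)*(1/(2*x)) = (-279 + U)/(2*x))
J = -5706 (J = (-127 + 1) + 90*(-62) = -126 - 5580 = -5706)
J + s(X(-7), 525) = -5706 + (1/2)*(-279 + 525)/(-10) = -5706 + (1/2)*(-1/10)*246 = -5706 - 123/10 = -57183/10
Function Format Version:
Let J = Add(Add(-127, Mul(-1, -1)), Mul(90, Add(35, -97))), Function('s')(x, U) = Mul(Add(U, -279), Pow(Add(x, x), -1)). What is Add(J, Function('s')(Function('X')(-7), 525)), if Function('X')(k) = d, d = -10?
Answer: Rational(-57183, 10) ≈ -5718.3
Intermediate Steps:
Function('X')(k) = -10
Function('s')(x, U) = Mul(Rational(1, 2), Pow(x, -1), Add(-279, U)) (Function('s')(x, U) = Mul(Add(-279, U), Pow(Mul(2, x), -1)) = Mul(Add(-279, U), Mul(Rational(1, 2), Pow(x, -1))) = Mul(Rational(1, 2), Pow(x, -1), Add(-279, U)))
J = -5706 (J = Add(Add(-127, 1), Mul(90, -62)) = Add(-126, -5580) = -5706)
Add(J, Function('s')(Function('X')(-7), 525)) = Add(-5706, Mul(Rational(1, 2), Pow(-10, -1), Add(-279, 525))) = Add(-5706, Mul(Rational(1, 2), Rational(-1, 10), 246)) = Add(-5706, Rational(-123, 10)) = Rational(-57183, 10)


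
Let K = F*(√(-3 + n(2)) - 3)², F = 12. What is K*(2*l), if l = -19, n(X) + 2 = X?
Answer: -2736 + 2736*I*√3 ≈ -2736.0 + 4738.9*I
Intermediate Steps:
n(X) = -2 + X
K = 12*(-3 + I*√3)² (K = 12*(√(-3 + (-2 + 2)) - 3)² = 12*(√(-3 + 0) - 3)² = 12*(√(-3) - 3)² = 12*(I*√3 - 3)² = 12*(-3 + I*√3)² ≈ 72.0 - 124.71*I)
K*(2*l) = (72 - 72*I*√3)*(2*(-19)) = (72 - 72*I*√3)*(-38) = -2736 + 2736*I*√3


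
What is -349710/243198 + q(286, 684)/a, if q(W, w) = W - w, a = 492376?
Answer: -14357133647/9978738204 ≈ -1.4388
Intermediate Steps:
-349710/243198 + q(286, 684)/a = -349710/243198 + (286 - 1*684)/492376 = -349710*1/243198 + (286 - 684)*(1/492376) = -58285/40533 - 398*1/492376 = -58285/40533 - 199/246188 = -14357133647/9978738204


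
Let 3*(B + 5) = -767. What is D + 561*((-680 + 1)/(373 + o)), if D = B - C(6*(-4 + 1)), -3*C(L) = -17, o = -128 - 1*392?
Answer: 48824/21 ≈ 2325.0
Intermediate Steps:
o = -520 (o = -128 - 392 = -520)
C(L) = 17/3 (C(L) = -⅓*(-17) = 17/3)
B = -782/3 (B = -5 + (⅓)*(-767) = -5 - 767/3 = -782/3 ≈ -260.67)
D = -799/3 (D = -782/3 - 1*17/3 = -782/3 - 17/3 = -799/3 ≈ -266.33)
D + 561*((-680 + 1)/(373 + o)) = -799/3 + 561*((-680 + 1)/(373 - 520)) = -799/3 + 561*(-679/(-147)) = -799/3 + 561*(-679*(-1/147)) = -799/3 + 561*(97/21) = -799/3 + 18139/7 = 48824/21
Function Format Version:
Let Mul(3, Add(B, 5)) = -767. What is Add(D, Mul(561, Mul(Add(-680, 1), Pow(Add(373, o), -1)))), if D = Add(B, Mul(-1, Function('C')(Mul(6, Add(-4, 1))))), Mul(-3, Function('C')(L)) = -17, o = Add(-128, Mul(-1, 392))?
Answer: Rational(48824, 21) ≈ 2325.0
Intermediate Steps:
o = -520 (o = Add(-128, -392) = -520)
Function('C')(L) = Rational(17, 3) (Function('C')(L) = Mul(Rational(-1, 3), -17) = Rational(17, 3))
B = Rational(-782, 3) (B = Add(-5, Mul(Rational(1, 3), -767)) = Add(-5, Rational(-767, 3)) = Rational(-782, 3) ≈ -260.67)
D = Rational(-799, 3) (D = Add(Rational(-782, 3), Mul(-1, Rational(17, 3))) = Add(Rational(-782, 3), Rational(-17, 3)) = Rational(-799, 3) ≈ -266.33)
Add(D, Mul(561, Mul(Add(-680, 1), Pow(Add(373, o), -1)))) = Add(Rational(-799, 3), Mul(561, Mul(Add(-680, 1), Pow(Add(373, -520), -1)))) = Add(Rational(-799, 3), Mul(561, Mul(-679, Pow(-147, -1)))) = Add(Rational(-799, 3), Mul(561, Mul(-679, Rational(-1, 147)))) = Add(Rational(-799, 3), Mul(561, Rational(97, 21))) = Add(Rational(-799, 3), Rational(18139, 7)) = Rational(48824, 21)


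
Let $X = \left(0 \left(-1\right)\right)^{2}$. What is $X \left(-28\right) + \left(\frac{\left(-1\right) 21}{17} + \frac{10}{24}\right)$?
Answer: $- \frac{167}{204} \approx -0.81863$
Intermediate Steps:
$X = 0$ ($X = 0^{2} = 0$)
$X \left(-28\right) + \left(\frac{\left(-1\right) 21}{17} + \frac{10}{24}\right) = 0 \left(-28\right) + \left(\frac{\left(-1\right) 21}{17} + \frac{10}{24}\right) = 0 + \left(\left(-21\right) \frac{1}{17} + 10 \cdot \frac{1}{24}\right) = 0 + \left(- \frac{21}{17} + \frac{5}{12}\right) = 0 - \frac{167}{204} = - \frac{167}{204}$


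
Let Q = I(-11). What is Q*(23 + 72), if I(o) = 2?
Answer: 190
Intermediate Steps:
Q = 2
Q*(23 + 72) = 2*(23 + 72) = 2*95 = 190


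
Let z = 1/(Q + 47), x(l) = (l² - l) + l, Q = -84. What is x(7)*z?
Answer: -49/37 ≈ -1.3243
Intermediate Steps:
x(l) = l²
z = -1/37 (z = 1/(-84 + 47) = 1/(-37) = -1/37 ≈ -0.027027)
x(7)*z = 7²*(-1/37) = 49*(-1/37) = -49/37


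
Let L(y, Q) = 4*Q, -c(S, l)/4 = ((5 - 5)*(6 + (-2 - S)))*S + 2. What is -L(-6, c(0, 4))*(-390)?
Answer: -12480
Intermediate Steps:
c(S, l) = -8 (c(S, l) = -4*(((5 - 5)*(6 + (-2 - S)))*S + 2) = -4*((0*(4 - S))*S + 2) = -4*(0*S + 2) = -4*(0 + 2) = -4*2 = -8)
-L(-6, c(0, 4))*(-390) = -4*(-8)*(-390) = -(-32)*(-390) = -1*12480 = -12480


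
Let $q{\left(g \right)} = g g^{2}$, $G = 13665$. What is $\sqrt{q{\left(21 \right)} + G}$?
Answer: $\sqrt{22926} \approx 151.41$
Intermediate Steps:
$q{\left(g \right)} = g^{3}$
$\sqrt{q{\left(21 \right)} + G} = \sqrt{21^{3} + 13665} = \sqrt{9261 + 13665} = \sqrt{22926}$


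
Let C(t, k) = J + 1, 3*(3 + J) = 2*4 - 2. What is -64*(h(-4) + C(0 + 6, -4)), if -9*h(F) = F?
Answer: -256/9 ≈ -28.444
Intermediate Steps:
h(F) = -F/9
J = -1 (J = -3 + (2*4 - 2)/3 = -3 + (8 - 2)/3 = -3 + (⅓)*6 = -3 + 2 = -1)
C(t, k) = 0 (C(t, k) = -1 + 1 = 0)
-64*(h(-4) + C(0 + 6, -4)) = -64*(-⅑*(-4) + 0) = -64*(4/9 + 0) = -64*4/9 = -256/9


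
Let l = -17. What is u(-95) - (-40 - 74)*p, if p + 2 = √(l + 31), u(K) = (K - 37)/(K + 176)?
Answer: -6200/27 + 114*√14 ≈ 196.92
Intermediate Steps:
u(K) = (-37 + K)/(176 + K)
p = -2 + √14 (p = -2 + √(-17 + 31) = -2 + √14 ≈ 1.7417)
u(-95) - (-40 - 74)*p = (-37 - 95)/(176 - 95) - (-40 - 74)*(-2 + √14) = -132/81 - (-114)*(-2 + √14) = (1/81)*(-132) - (228 - 114*√14) = -44/27 + (-228 + 114*√14) = -6200/27 + 114*√14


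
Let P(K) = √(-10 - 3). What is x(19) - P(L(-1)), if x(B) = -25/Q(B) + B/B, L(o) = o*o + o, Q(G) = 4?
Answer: -21/4 - I*√13 ≈ -5.25 - 3.6056*I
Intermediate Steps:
L(o) = o + o² (L(o) = o² + o = o + o²)
x(B) = -21/4 (x(B) = -25/4 + B/B = -25*¼ + 1 = -25/4 + 1 = -21/4)
P(K) = I*√13 (P(K) = √(-13) = I*√13)
x(19) - P(L(-1)) = -21/4 - I*√13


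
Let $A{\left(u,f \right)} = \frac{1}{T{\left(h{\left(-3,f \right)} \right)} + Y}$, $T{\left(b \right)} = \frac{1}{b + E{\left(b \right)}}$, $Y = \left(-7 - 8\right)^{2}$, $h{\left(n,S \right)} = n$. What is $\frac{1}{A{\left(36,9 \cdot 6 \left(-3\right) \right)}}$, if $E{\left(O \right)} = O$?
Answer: $\frac{1349}{6} \approx 224.83$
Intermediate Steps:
$Y = 225$ ($Y = \left(-15\right)^{2} = 225$)
$T{\left(b \right)} = \frac{1}{2 b}$ ($T{\left(b \right)} = \frac{1}{b + b} = \frac{1}{2 b}$)
$A{\left(u,f \right)} = \frac{6}{1349}$ ($A{\left(u,f \right)} = \frac{1}{\frac{1}{2 \left(-3\right)} + 225} = \frac{1}{\frac{1}{2} \left(- \frac{1}{3}\right) + 225} = \frac{1}{- \frac{1}{6} + 225} = \frac{1}{\frac{1349}{6}} = \frac{6}{1349}$)
$\frac{1}{A{\left(36,9 \cdot 6 \left(-3\right) \right)}} = \frac{1}{\frac{6}{1349}} = \frac{1349}{6}$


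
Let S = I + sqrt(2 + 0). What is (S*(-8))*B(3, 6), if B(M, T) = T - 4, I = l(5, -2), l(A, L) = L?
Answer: 32 - 16*sqrt(2) ≈ 9.3726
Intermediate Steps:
I = -2
B(M, T) = -4 + T
S = -2 + sqrt(2) (S = -2 + sqrt(2 + 0) = -2 + sqrt(2) ≈ -0.58579)
(S*(-8))*B(3, 6) = ((-2 + sqrt(2))*(-8))*(-4 + 6) = (16 - 8*sqrt(2))*2 = 32 - 16*sqrt(2)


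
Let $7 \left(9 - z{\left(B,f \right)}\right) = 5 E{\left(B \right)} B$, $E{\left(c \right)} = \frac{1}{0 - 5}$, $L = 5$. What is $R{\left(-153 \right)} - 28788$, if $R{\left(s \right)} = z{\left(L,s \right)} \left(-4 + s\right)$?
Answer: $- \frac{212192}{7} \approx -30313.0$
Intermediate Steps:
$E{\left(c \right)} = - \frac{1}{5}$ ($E{\left(c \right)} = \frac{1}{-5} = - \frac{1}{5}$)
$z{\left(B,f \right)} = 9 + \frac{B}{7}$ ($z{\left(B,f \right)} = 9 - \frac{5 \left(- \frac{1}{5}\right) B}{7} = 9 - \frac{\left(-1\right) B}{7} = 9 + \frac{B}{7}$)
$R{\left(s \right)} = - \frac{272}{7} + \frac{68 s}{7}$ ($R{\left(s \right)} = \left(9 + \frac{1}{7} \cdot 5\right) \left(-4 + s\right) = \left(9 + \frac{5}{7}\right) \left(-4 + s\right) = \frac{68 \left(-4 + s\right)}{7} = - \frac{272}{7} + \frac{68 s}{7}$)
$R{\left(-153 \right)} - 28788 = \left(- \frac{272}{7} + \frac{68}{7} \left(-153\right)\right) - 28788 = \left(- \frac{272}{7} - \frac{10404}{7}\right) - 28788 = - \frac{10676}{7} - 28788 = - \frac{212192}{7}$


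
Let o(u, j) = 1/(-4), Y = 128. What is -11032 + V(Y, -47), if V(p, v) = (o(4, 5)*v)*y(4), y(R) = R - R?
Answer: -11032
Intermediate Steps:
o(u, j) = -1/4
y(R) = 0
V(p, v) = 0 (V(p, v) = -v/4*0 = 0)
-11032 + V(Y, -47) = -11032 + 0 = -11032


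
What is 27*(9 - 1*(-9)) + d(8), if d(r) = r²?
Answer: 550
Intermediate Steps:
27*(9 - 1*(-9)) + d(8) = 27*(9 - 1*(-9)) + 8² = 27*(9 + 9) + 64 = 27*18 + 64 = 486 + 64 = 550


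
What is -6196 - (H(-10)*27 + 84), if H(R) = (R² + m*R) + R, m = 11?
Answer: -5740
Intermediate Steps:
H(R) = R² + 12*R (H(R) = (R² + 11*R) + R = R² + 12*R)
-6196 - (H(-10)*27 + 84) = -6196 - (-10*(12 - 10)*27 + 84) = -6196 - (-10*2*27 + 84) = -6196 - (-20*27 + 84) = -6196 - (-540 + 84) = -6196 - 1*(-456) = -6196 + 456 = -5740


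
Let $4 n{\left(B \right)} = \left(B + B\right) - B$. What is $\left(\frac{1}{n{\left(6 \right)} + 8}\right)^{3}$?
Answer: $\frac{8}{6859} \approx 0.0011664$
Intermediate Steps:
$n{\left(B \right)} = \frac{B}{4}$ ($n{\left(B \right)} = \frac{\left(B + B\right) - B}{4} = \frac{2 B - B}{4} = \frac{B}{4}$)
$\left(\frac{1}{n{\left(6 \right)} + 8}\right)^{3} = \left(\frac{1}{\frac{1}{4} \cdot 6 + 8}\right)^{3} = \left(\frac{1}{\frac{3}{2} + 8}\right)^{3} = \left(\frac{1}{\frac{19}{2}}\right)^{3} = \left(\frac{2}{19}\right)^{3} = \frac{8}{6859}$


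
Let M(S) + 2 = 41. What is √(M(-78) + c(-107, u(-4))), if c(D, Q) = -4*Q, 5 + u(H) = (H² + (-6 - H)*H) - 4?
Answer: I*√21 ≈ 4.5826*I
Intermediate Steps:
u(H) = -9 + H² + H*(-6 - H) (u(H) = -5 + ((H² + (-6 - H)*H) - 4) = -5 + ((H² + H*(-6 - H)) - 4) = -5 + (-4 + H² + H*(-6 - H)) = -9 + H² + H*(-6 - H))
M(S) = 39 (M(S) = -2 + 41 = 39)
√(M(-78) + c(-107, u(-4))) = √(39 - 4*(-9 - 6*(-4))) = √(39 - 4*(-9 + 24)) = √(39 - 4*15) = √(39 - 60) = √(-21) = I*√21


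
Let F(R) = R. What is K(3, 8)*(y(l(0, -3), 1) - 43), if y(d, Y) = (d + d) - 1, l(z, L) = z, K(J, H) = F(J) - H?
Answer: 220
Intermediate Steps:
K(J, H) = J - H
y(d, Y) = -1 + 2*d (y(d, Y) = 2*d - 1 = -1 + 2*d)
K(3, 8)*(y(l(0, -3), 1) - 43) = (3 - 1*8)*((-1 + 2*0) - 43) = (3 - 8)*((-1 + 0) - 43) = -5*(-1 - 43) = -5*(-44) = 220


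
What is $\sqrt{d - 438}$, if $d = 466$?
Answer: $2 \sqrt{7} \approx 5.2915$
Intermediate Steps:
$\sqrt{d - 438} = \sqrt{466 - 438} = \sqrt{28} = 2 \sqrt{7}$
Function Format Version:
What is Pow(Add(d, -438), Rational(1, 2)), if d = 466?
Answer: Mul(2, Pow(7, Rational(1, 2))) ≈ 5.2915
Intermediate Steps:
Pow(Add(d, -438), Rational(1, 2)) = Pow(Add(466, -438), Rational(1, 2)) = Pow(28, Rational(1, 2)) = Mul(2, Pow(7, Rational(1, 2)))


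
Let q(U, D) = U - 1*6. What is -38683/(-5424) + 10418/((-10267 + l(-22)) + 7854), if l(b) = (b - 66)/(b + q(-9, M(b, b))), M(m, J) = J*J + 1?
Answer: 151053915/53753648 ≈ 2.8101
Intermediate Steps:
M(m, J) = 1 + J² (M(m, J) = J² + 1 = 1 + J²)
q(U, D) = -6 + U (q(U, D) = U - 6 = -6 + U)
l(b) = (-66 + b)/(-15 + b) (l(b) = (b - 66)/(b + (-6 - 9)) = (-66 + b)/(b - 15) = (-66 + b)/(-15 + b))
-38683/(-5424) + 10418/((-10267 + l(-22)) + 7854) = -38683/(-5424) + 10418/((-10267 + (-66 - 22)/(-15 - 22)) + 7854) = -38683*(-1/5424) + 10418/((-10267 - 88/(-37)) + 7854) = 38683/5424 + 10418/((-10267 - 1/37*(-88)) + 7854) = 38683/5424 + 10418/((-10267 + 88/37) + 7854) = 38683/5424 + 10418/(-379791/37 + 7854) = 38683/5424 + 10418/(-89193/37) = 38683/5424 + 10418*(-37/89193) = 38683/5424 - 385466/89193 = 151053915/53753648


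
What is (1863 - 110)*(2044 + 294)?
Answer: 4098514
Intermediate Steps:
(1863 - 110)*(2044 + 294) = 1753*2338 = 4098514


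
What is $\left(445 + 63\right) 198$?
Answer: $100584$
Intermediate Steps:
$\left(445 + 63\right) 198 = 508 \cdot 198 = 100584$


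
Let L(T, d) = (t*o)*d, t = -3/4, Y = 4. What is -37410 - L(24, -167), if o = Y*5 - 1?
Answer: -159159/4 ≈ -39790.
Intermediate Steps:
o = 19 (o = 4*5 - 1 = 20 - 1 = 19)
t = -3/4 (t = -3*1/4 = -3/4 ≈ -0.75000)
L(T, d) = -57*d/4 (L(T, d) = (-3/4*19)*d = -57*d/4)
-37410 - L(24, -167) = -37410 - (-57)*(-167)/4 = -37410 - 1*9519/4 = -37410 - 9519/4 = -159159/4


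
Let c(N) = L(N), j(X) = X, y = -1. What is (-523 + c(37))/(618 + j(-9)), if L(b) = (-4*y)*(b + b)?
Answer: -227/609 ≈ -0.37274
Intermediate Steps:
L(b) = 8*b (L(b) = (-4*(-1))*(b + b) = 4*(2*b) = 8*b)
c(N) = 8*N
(-523 + c(37))/(618 + j(-9)) = (-523 + 8*37)/(618 - 9) = (-523 + 296)/609 = -227*1/609 = -227/609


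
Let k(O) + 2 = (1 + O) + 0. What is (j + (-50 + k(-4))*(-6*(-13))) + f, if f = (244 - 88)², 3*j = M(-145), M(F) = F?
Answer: 59993/3 ≈ 19998.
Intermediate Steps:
k(O) = -1 + O (k(O) = -2 + ((1 + O) + 0) = -2 + (1 + O) = -1 + O)
j = -145/3 (j = (⅓)*(-145) = -145/3 ≈ -48.333)
f = 24336 (f = 156² = 24336)
(j + (-50 + k(-4))*(-6*(-13))) + f = (-145/3 + (-50 + (-1 - 4))*(-6*(-13))) + 24336 = (-145/3 + (-50 - 5)*78) + 24336 = (-145/3 - 55*78) + 24336 = (-145/3 - 4290) + 24336 = -13015/3 + 24336 = 59993/3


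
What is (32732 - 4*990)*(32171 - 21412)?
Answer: 309557948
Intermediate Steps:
(32732 - 4*990)*(32171 - 21412) = (32732 - 3960)*10759 = 28772*10759 = 309557948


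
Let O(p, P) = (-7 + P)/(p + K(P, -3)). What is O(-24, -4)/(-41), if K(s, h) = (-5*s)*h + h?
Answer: -11/3567 ≈ -0.0030838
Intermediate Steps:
K(s, h) = h - 5*h*s (K(s, h) = -5*h*s + h = h - 5*h*s)
O(p, P) = (-7 + P)/(-3 + p + 15*P) (O(p, P) = (-7 + P)/(p - 3*(1 - 5*P)) = (-7 + P)/(p + (-3 + 15*P)) = (-7 + P)/(-3 + p + 15*P))
O(-24, -4)/(-41) = ((-7 - 4)/(-3 - 24 + 15*(-4)))/(-41) = (-11/(-3 - 24 - 60))*(-1/41) = (-11/(-87))*(-1/41) = -1/87*(-11)*(-1/41) = (11/87)*(-1/41) = -11/3567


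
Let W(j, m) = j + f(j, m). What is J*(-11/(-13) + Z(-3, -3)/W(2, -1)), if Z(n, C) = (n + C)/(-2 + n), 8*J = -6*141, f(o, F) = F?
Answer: -56259/260 ≈ -216.38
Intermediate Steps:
J = -423/4 (J = (-6*141)/8 = (1/8)*(-846) = -423/4 ≈ -105.75)
W(j, m) = j + m
Z(n, C) = (C + n)/(-2 + n)
J*(-11/(-13) + Z(-3, -3)/W(2, -1)) = -423*(-11/(-13) + ((-3 - 3)/(-2 - 3))/(2 - 1))/4 = -423*(-11*(-1/13) + (-6/(-5))/1)/4 = -423*(11/13 - 1/5*(-6)*1)/4 = -423*(11/13 + (6/5)*1)/4 = -423*(11/13 + 6/5)/4 = -423/4*133/65 = -56259/260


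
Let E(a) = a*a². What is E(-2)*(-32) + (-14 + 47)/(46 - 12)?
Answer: 8737/34 ≈ 256.97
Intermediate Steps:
E(a) = a³
E(-2)*(-32) + (-14 + 47)/(46 - 12) = (-2)³*(-32) + (-14 + 47)/(46 - 12) = -8*(-32) + 33/34 = 256 + 33*(1/34) = 256 + 33/34 = 8737/34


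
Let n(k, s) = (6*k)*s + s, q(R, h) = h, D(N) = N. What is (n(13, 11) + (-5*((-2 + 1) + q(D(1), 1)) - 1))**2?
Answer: 753424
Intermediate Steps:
n(k, s) = s + 6*k*s (n(k, s) = 6*k*s + s = s + 6*k*s)
(n(13, 11) + (-5*((-2 + 1) + q(D(1), 1)) - 1))**2 = (11*(1 + 6*13) + (-5*((-2 + 1) + 1) - 1))**2 = (11*(1 + 78) + (-5*(-1 + 1) - 1))**2 = (11*79 + (-5*0 - 1))**2 = (869 + (0 - 1))**2 = (869 - 1)**2 = 868**2 = 753424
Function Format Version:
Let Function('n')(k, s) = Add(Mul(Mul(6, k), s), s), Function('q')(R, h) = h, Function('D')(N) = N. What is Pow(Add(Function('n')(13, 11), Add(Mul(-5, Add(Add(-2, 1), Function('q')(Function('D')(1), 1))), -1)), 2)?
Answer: 753424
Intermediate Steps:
Function('n')(k, s) = Add(s, Mul(6, k, s)) (Function('n')(k, s) = Add(Mul(6, k, s), s) = Add(s, Mul(6, k, s)))
Pow(Add(Function('n')(13, 11), Add(Mul(-5, Add(Add(-2, 1), Function('q')(Function('D')(1), 1))), -1)), 2) = Pow(Add(Mul(11, Add(1, Mul(6, 13))), Add(Mul(-5, Add(Add(-2, 1), 1)), -1)), 2) = Pow(Add(Mul(11, Add(1, 78)), Add(Mul(-5, Add(-1, 1)), -1)), 2) = Pow(Add(Mul(11, 79), Add(Mul(-5, 0), -1)), 2) = Pow(Add(869, Add(0, -1)), 2) = Pow(Add(869, -1), 2) = Pow(868, 2) = 753424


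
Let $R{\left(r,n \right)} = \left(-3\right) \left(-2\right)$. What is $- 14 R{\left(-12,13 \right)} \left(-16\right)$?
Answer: $1344$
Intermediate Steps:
$R{\left(r,n \right)} = 6$
$- 14 R{\left(-12,13 \right)} \left(-16\right) = \left(-14\right) 6 \left(-16\right) = \left(-84\right) \left(-16\right) = 1344$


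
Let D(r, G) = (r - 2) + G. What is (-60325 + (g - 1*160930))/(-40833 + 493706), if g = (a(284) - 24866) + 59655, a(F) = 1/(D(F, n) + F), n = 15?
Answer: -108336745/263119213 ≈ -0.41174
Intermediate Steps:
D(r, G) = -2 + G + r (D(r, G) = (-2 + r) + G = -2 + G + r)
a(F) = 1/(13 + 2*F) (a(F) = 1/((-2 + 15 + F) + F) = 1/((13 + F) + F) = 1/(13 + 2*F))
g = 20212410/581 (g = (1/(13 + 2*284) - 24866) + 59655 = (1/(13 + 568) - 24866) + 59655 = (1/581 - 24866) + 59655 = -14447145/581 + 59655 = 20212410/581 ≈ 34789.)
(-60325 + (g - 1*160930))/(-40833 + 493706) = (-60325 + (20212410/581 - 1*160930))/(-40833 + 493706) = (-60325 + (20212410/581 - 160930))/452873 = (-60325 - 73287920/581)*(1/452873) = -108336745/581*1/452873 = -108336745/263119213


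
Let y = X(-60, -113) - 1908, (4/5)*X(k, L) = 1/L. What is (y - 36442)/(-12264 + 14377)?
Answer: -17334205/955076 ≈ -18.150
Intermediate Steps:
X(k, L) = 5/(4*L)
y = -862421/452 (y = (5/4)/(-113) - 1908 = (5/4)*(-1/113) - 1908 = -5/452 - 1908 = -862421/452 ≈ -1908.0)
(y - 36442)/(-12264 + 14377) = (-862421/452 - 36442)/(-12264 + 14377) = -17334205/452/2113 = -17334205/452*1/2113 = -17334205/955076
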